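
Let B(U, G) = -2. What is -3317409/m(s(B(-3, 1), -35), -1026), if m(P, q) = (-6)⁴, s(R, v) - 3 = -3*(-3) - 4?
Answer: -122867/48 ≈ -2559.7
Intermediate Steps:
s(R, v) = 8 (s(R, v) = 3 + (-3*(-3) - 4) = 3 + (9 - 4) = 3 + 5 = 8)
m(P, q) = 1296
-3317409/m(s(B(-3, 1), -35), -1026) = -3317409/1296 = -3317409*1/1296 = -122867/48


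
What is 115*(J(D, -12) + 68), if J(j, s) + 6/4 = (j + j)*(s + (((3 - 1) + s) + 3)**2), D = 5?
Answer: 100395/2 ≈ 50198.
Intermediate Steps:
J(j, s) = -3/2 + 2*j*(s + (5 + s)**2) (J(j, s) = -3/2 + (j + j)*(s + (((3 - 1) + s) + 3)**2) = -3/2 + (2*j)*(s + ((2 + s) + 3)**2) = -3/2 + (2*j)*(s + (5 + s)**2) = -3/2 + 2*j*(s + (5 + s)**2))
115*(J(D, -12) + 68) = 115*((-3/2 + 2*5*(-12) + 2*5*(5 - 12)**2) + 68) = 115*((-3/2 - 120 + 2*5*(-7)**2) + 68) = 115*((-3/2 - 120 + 2*5*49) + 68) = 115*((-3/2 - 120 + 490) + 68) = 115*(737/2 + 68) = 115*(873/2) = 100395/2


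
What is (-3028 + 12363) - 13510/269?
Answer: 2497605/269 ≈ 9284.8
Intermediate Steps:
(-3028 + 12363) - 13510/269 = 9335 - 13510*1/269 = 9335 - 13510/269 = 2497605/269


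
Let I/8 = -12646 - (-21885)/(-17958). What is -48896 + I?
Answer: -449170732/2993 ≈ -1.5007e+5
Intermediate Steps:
I = -302825004/2993 (I = 8*(-12646 - (-21885)/(-17958)) = 8*(-12646 - (-21885)*(-1)/17958) = 8*(-12646 - 1*7295/5986) = 8*(-12646 - 7295/5986) = 8*(-75706251/5986) = -302825004/2993 ≈ -1.0118e+5)
-48896 + I = -48896 - 302825004/2993 = -449170732/2993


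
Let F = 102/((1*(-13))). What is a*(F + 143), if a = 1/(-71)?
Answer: -1757/923 ≈ -1.9036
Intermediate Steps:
a = -1/71 ≈ -0.014085
F = -102/13 (F = 102/(-13) = 102*(-1/13) = -102/13 ≈ -7.8462)
a*(F + 143) = -(-102/13 + 143)/71 = -1/71*1757/13 = -1757/923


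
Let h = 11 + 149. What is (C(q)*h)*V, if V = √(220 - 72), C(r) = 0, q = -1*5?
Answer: 0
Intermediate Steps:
q = -5
h = 160
V = 2*√37 (V = √148 = 2*√37 ≈ 12.166)
(C(q)*h)*V = (0*160)*(2*√37) = 0*(2*√37) = 0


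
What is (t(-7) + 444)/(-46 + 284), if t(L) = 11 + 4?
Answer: 27/14 ≈ 1.9286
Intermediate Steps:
t(L) = 15
(t(-7) + 444)/(-46 + 284) = (15 + 444)/(-46 + 284) = 459/238 = 459*(1/238) = 27/14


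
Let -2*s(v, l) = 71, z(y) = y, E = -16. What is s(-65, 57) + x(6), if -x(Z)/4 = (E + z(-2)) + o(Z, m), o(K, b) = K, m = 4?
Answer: 25/2 ≈ 12.500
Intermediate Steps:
s(v, l) = -71/2 (s(v, l) = -½*71 = -71/2)
x(Z) = 72 - 4*Z (x(Z) = -4*((-16 - 2) + Z) = -4*(-18 + Z) = 72 - 4*Z)
s(-65, 57) + x(6) = -71/2 + (72 - 4*6) = -71/2 + (72 - 24) = -71/2 + 48 = 25/2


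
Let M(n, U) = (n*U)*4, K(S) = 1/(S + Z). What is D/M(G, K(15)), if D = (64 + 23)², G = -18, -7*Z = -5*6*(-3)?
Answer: -12615/56 ≈ -225.27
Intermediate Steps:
Z = -90/7 (Z = -(-5*6)*(-3)/7 = -(-30)*(-3)/7 = -⅐*90 = -90/7 ≈ -12.857)
K(S) = 1/(-90/7 + S) (K(S) = 1/(S - 90/7) = 1/(-90/7 + S))
M(n, U) = 4*U*n (M(n, U) = (U*n)*4 = 4*U*n)
D = 7569 (D = 87² = 7569)
D/M(G, K(15)) = 7569/((4*(7/(-90 + 7*15))*(-18))) = 7569/((4*(7/(-90 + 105))*(-18))) = 7569/((4*(7/15)*(-18))) = 7569/(-168/5) = 7569*(-5/168) = -12615/56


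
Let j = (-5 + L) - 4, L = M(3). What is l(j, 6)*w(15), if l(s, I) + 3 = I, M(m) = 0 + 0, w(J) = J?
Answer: 45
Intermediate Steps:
M(m) = 0
L = 0
j = -9 (j = (-5 + 0) - 4 = -5 - 4 = -9)
l(s, I) = -3 + I
l(j, 6)*w(15) = (-3 + 6)*15 = 3*15 = 45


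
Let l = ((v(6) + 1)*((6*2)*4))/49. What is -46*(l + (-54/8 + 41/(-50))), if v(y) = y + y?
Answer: -582061/2450 ≈ -237.58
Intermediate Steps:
v(y) = 2*y
l = 624/49 (l = ((2*6 + 1)*((6*2)*4))/49 = ((12 + 1)*(12*4))*(1/49) = (13*48)*(1/49) = 624*(1/49) = 624/49 ≈ 12.735)
-46*(l + (-54/8 + 41/(-50))) = -46*(624/49 + (-54/8 + 41/(-50))) = -46*(624/49 + (-54*⅛ + 41*(-1/50))) = -46*(624/49 + (-27/4 - 41/50)) = -46*(624/49 - 757/100) = -46*25307/4900 = -582061/2450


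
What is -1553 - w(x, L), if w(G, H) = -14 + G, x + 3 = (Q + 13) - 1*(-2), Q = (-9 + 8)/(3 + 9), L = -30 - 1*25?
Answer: -18611/12 ≈ -1550.9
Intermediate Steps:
L = -55 (L = -30 - 25 = -55)
Q = -1/12 ≈ -0.083333
x = 143/12 (x = -3 + ((-1/12 + 13) - 1*(-2)) = -3 + (155/12 + 2) = -3 + 179/12 = 143/12 ≈ 11.917)
-1553 - w(x, L) = -1553 - (-14 + 143/12) = -1553 - 1*(-25/12) = -1553 + 25/12 = -18611/12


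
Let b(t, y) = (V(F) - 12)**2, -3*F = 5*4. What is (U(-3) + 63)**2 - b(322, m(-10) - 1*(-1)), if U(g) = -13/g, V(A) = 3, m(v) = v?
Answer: 40075/9 ≈ 4452.8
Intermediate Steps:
F = -20/3 (F = -5*4/3 = -1/3*20 = -20/3 ≈ -6.6667)
b(t, y) = 81 (b(t, y) = (3 - 12)**2 = (-9)**2 = 81)
(U(-3) + 63)**2 - b(322, m(-10) - 1*(-1)) = (-13/(-3) + 63)**2 - 1*81 = (-13*(-1/3) + 63)**2 - 81 = (13/3 + 63)**2 - 81 = (202/3)**2 - 81 = 40804/9 - 81 = 40075/9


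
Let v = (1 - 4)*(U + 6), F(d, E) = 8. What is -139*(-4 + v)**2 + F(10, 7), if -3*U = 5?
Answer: -40163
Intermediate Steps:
U = -5/3 (U = -1/3*5 = -5/3 ≈ -1.6667)
v = -13 (v = (1 - 4)*(-5/3 + 6) = -3*13/3 = -13)
-139*(-4 + v)**2 + F(10, 7) = -139*(-4 - 13)**2 + 8 = -139*(-17)**2 + 8 = -139*289 + 8 = -40171 + 8 = -40163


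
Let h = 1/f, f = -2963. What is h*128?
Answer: -128/2963 ≈ -0.043199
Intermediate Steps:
h = -1/2963 (h = 1/(-2963) = -1/2963 ≈ -0.00033750)
h*128 = -1/2963*128 = -128/2963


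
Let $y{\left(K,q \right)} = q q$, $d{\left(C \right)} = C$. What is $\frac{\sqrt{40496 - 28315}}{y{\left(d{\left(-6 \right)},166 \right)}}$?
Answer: $\frac{\sqrt{12181}}{27556} \approx 0.0040052$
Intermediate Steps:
$y{\left(K,q \right)} = q^{2}$
$\frac{\sqrt{40496 - 28315}}{y{\left(d{\left(-6 \right)},166 \right)}} = \frac{\sqrt{40496 - 28315}}{166^{2}} = \frac{\sqrt{12181}}{27556}$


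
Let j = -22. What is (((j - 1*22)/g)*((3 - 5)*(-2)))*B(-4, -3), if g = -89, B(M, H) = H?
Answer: -528/89 ≈ -5.9326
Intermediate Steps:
(((j - 1*22)/g)*((3 - 5)*(-2)))*B(-4, -3) = (((-22 - 1*22)/(-89))*((3 - 5)*(-2)))*(-3) = (((-22 - 22)*(-1/89))*(-2*(-2)))*(-3) = (-44*(-1/89)*4)*(-3) = ((44/89)*4)*(-3) = (176/89)*(-3) = -528/89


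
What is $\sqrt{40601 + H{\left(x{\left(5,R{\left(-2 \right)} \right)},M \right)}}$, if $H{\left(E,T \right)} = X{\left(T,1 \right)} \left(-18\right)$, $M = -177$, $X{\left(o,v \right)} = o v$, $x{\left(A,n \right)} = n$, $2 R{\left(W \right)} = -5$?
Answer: $\sqrt{43787} \approx 209.25$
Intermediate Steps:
$R{\left(W \right)} = - \frac{5}{2}$ ($R{\left(W \right)} = \frac{1}{2} \left(-5\right) = - \frac{5}{2}$)
$H{\left(E,T \right)} = - 18 T$ ($H{\left(E,T \right)} = T 1 \left(-18\right) = T \left(-18\right) = - 18 T$)
$\sqrt{40601 + H{\left(x{\left(5,R{\left(-2 \right)} \right)},M \right)}} = \sqrt{40601 - -3186} = \sqrt{40601 + 3186} = \sqrt{43787}$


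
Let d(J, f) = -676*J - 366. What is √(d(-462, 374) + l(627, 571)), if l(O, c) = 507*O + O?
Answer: √630462 ≈ 794.02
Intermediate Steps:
d(J, f) = -366 - 676*J
l(O, c) = 508*O
√(d(-462, 374) + l(627, 571)) = √((-366 - 676*(-462)) + 508*627) = √((-366 + 312312) + 318516) = √(311946 + 318516) = √630462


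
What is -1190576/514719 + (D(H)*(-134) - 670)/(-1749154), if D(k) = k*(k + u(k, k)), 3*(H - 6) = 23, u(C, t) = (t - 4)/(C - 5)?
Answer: -26886886303081/11704196370438 ≈ -2.2972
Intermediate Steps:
u(C, t) = (-4 + t)/(-5 + C)
H = 41/3 (H = 6 + (⅓)*23 = 6 + 23/3 = 41/3 ≈ 13.667)
D(k) = k*(k + (-4 + k)/(-5 + k))
-1190576/514719 + (D(H)*(-134) - 670)/(-1749154) = -1190576/514719 + ((41*(-4 + 41/3 + 41*(-5 + 41/3)/3)/(3*(-5 + 41/3)))*(-134) - 670)/(-1749154) = -1190576*1/514719 + ((41*(-4 + 41/3 + (41/3)*(26/3))/(3*(26/3)))*(-134) - 670)*(-1/1749154) = -1190576/514719 + (((41/3)*(3/26)*(-4 + 41/3 + 1066/9))*(-134) - 670)*(-1/1749154) = -1190576/514719 + (((41/3)*(3/26)*(1153/9))*(-134) - 670)*(-1/1749154) = -1190576/514719 + ((47273/234)*(-134) - 670)*(-1/1749154) = -1190576/514719 + (-3167291/117 - 670)*(-1/1749154) = -1190576/514719 - 3245681/117*(-1/1749154) = -1190576/514719 + 3245681/204651018 = -26886886303081/11704196370438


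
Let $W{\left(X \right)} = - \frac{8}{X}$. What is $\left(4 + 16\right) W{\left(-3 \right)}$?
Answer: $\frac{160}{3} \approx 53.333$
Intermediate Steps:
$\left(4 + 16\right) W{\left(-3 \right)} = \left(4 + 16\right) \left(- \frac{8}{-3}\right) = 20 \left(\left(-8\right) \left(- \frac{1}{3}\right)\right) = 20 \cdot \frac{8}{3} = \frac{160}{3}$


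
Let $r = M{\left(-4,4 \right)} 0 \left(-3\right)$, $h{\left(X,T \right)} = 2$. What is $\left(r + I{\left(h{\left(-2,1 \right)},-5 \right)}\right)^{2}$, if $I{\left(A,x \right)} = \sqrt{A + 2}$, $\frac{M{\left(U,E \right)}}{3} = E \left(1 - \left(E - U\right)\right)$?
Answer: $4$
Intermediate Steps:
$M{\left(U,E \right)} = 3 E \left(1 + U - E\right)$ ($M{\left(U,E \right)} = 3 E \left(1 - \left(E - U\right)\right) = 3 E \left(1 + U - E\right)$)
$r = 0$ ($r = 3 \cdot 4 \left(1 - 4 - 4\right) 0 \left(-3\right) = 3 \cdot 4 \left(-7\right) 0 \left(-3\right) = \left(-84\right) 0 \left(-3\right) = 0 \left(-3\right) = 0$)
$I{\left(A,x \right)} = \sqrt{2 + A}$
$\left(r + I{\left(h{\left(-2,1 \right)},-5 \right)}\right)^{2} = \left(0 + \sqrt{2 + 2}\right)^{2} = \left(0 + \sqrt{4}\right)^{2} = \left(0 + 2\right)^{2} = 2^{2} = 4$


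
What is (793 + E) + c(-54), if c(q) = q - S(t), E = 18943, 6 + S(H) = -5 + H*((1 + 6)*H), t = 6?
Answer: 19441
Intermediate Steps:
S(H) = -11 + 7*H² (S(H) = -6 + (-5 + H*((1 + 6)*H)) = -6 + (-5 + H*(7*H)) = -6 + (-5 + 7*H²) = -11 + 7*H²)
c(q) = -241 + q (c(q) = q - (-11 + 7*6²) = q - (-11 + 7*36) = q - (-11 + 252) = q - 1*241 = q - 241 = -241 + q)
(793 + E) + c(-54) = (793 + 18943) + (-241 - 54) = 19736 - 295 = 19441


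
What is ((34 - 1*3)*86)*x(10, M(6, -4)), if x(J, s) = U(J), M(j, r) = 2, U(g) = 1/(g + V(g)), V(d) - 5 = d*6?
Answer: 2666/75 ≈ 35.547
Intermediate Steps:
V(d) = 5 + 6*d (V(d) = 5 + d*6 = 5 + 6*d)
U(g) = 1/(5 + 7*g) (U(g) = 1/(g + (5 + 6*g)) = 1/(5 + 7*g))
x(J, s) = 1/(5 + 7*J)
((34 - 1*3)*86)*x(10, M(6, -4)) = ((34 - 1*3)*86)/(5 + 7*10) = ((34 - 3)*86)/(5 + 70) = (31*86)/75 = 2666*(1/75) = 2666/75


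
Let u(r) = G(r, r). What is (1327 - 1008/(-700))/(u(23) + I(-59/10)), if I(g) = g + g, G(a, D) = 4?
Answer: -33211/195 ≈ -170.31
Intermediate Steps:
I(g) = 2*g
u(r) = 4
(1327 - 1008/(-700))/(u(23) + I(-59/10)) = (1327 - 1008/(-700))/(4 + 2*(-59/10)) = (1327 - 1008*(-1/700))/(4 + 2*(-59*⅒)) = (1327 + 36/25)/(4 + 2*(-59/10)) = 33211/(25*(4 - 59/5)) = 33211/(25*(-39/5)) = (33211/25)*(-5/39) = -33211/195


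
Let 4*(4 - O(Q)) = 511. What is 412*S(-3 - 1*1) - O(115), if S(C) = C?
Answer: -6097/4 ≈ -1524.3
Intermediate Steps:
O(Q) = -495/4 (O(Q) = 4 - ¼*511 = 4 - 511/4 = -495/4)
412*S(-3 - 1*1) - O(115) = 412*(-3 - 1*1) - 1*(-495/4) = 412*(-3 - 1) + 495/4 = 412*(-4) + 495/4 = -1648 + 495/4 = -6097/4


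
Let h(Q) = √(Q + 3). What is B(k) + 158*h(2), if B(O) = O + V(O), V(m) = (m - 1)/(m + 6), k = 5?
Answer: 59/11 + 158*√5 ≈ 358.66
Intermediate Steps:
V(m) = (-1 + m)/(6 + m)
h(Q) = √(3 + Q)
B(O) = O + (-1 + O)/(6 + O)
B(k) + 158*h(2) = (-1 + 5 + 5*(6 + 5))/(6 + 5) + 158*√(3 + 2) = (-1 + 5 + 5*11)/11 + 158*√5 = (-1 + 5 + 55)/11 + 158*√5 = (1/11)*59 + 158*√5 = 59/11 + 158*√5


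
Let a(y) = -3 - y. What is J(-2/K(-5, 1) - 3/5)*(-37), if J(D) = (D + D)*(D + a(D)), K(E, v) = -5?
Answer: -222/5 ≈ -44.400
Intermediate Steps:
J(D) = -6*D (J(D) = (D + D)*(D + (-3 - D)) = (2*D)*(-3) = -6*D)
J(-2/K(-5, 1) - 3/5)*(-37) = -6*(-2/(-5) - 3/5)*(-37) = -6*(-2*(-⅕) - 3*⅕)*(-37) = -6*(⅖ - ⅗)*(-37) = -6*(-⅕)*(-37) = (6/5)*(-37) = -222/5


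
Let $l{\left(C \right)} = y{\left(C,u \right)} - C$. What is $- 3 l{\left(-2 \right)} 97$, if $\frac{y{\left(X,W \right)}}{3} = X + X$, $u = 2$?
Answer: $2910$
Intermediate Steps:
$y{\left(X,W \right)} = 6 X$ ($y{\left(X,W \right)} = 3 \left(X + X\right) = 3 \cdot 2 X = 6 X$)
$l{\left(C \right)} = 5 C$ ($l{\left(C \right)} = 6 C - C = 5 C$)
$- 3 l{\left(-2 \right)} 97 = - 3 \cdot 5 \left(-2\right) 97 = \left(-3\right) \left(-10\right) 97 = 30 \cdot 97 = 2910$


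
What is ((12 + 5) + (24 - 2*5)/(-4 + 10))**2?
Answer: 3364/9 ≈ 373.78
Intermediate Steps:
((12 + 5) + (24 - 2*5)/(-4 + 10))**2 = (17 + (24 - 10)/6)**2 = (17 + 14*(1/6))**2 = (17 + 7/3)**2 = (58/3)**2 = 3364/9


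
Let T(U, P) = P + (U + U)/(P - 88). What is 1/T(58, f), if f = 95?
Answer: 7/781 ≈ 0.0089629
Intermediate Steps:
T(U, P) = P + 2*U/(-88 + P) (T(U, P) = P + (2*U)/(-88 + P) = P + 2*U/(-88 + P))
1/T(58, f) = 1/((95**2 - 88*95 + 2*58)/(-88 + 95)) = 1/((9025 - 8360 + 116)/7) = 1/((1/7)*781) = 1/(781/7) = 7/781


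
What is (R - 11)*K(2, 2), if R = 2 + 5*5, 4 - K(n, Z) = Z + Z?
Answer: 0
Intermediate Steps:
K(n, Z) = 4 - 2*Z (K(n, Z) = 4 - (Z + Z) = 4 - 2*Z)
R = 27 (R = 2 + 25 = 27)
(R - 11)*K(2, 2) = (27 - 11)*(4 - 2*2) = 16*(4 - 4) = 16*0 = 0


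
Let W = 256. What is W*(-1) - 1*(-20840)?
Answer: 20584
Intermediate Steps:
W*(-1) - 1*(-20840) = 256*(-1) - 1*(-20840) = -256 + 20840 = 20584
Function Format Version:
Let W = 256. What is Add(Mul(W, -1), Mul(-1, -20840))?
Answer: 20584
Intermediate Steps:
Add(Mul(W, -1), Mul(-1, -20840)) = Add(Mul(256, -1), Mul(-1, -20840)) = Add(-256, 20840) = 20584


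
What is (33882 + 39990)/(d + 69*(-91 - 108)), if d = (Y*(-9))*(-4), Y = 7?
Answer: -24624/4493 ≈ -5.4805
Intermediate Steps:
d = 252 (d = (7*(-9))*(-4) = -63*(-4) = 252)
(33882 + 39990)/(d + 69*(-91 - 108)) = (33882 + 39990)/(252 + 69*(-91 - 108)) = 73872/(252 + 69*(-199)) = 73872/(252 - 13731) = 73872/(-13479) = 73872*(-1/13479) = -24624/4493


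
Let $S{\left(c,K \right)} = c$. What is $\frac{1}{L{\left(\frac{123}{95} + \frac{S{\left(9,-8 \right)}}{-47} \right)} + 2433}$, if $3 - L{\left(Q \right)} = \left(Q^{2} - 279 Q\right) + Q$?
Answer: $\frac{19936225}{54654874644} \approx 0.00036477$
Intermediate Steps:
$L{\left(Q \right)} = 3 - Q^{2} + 278 Q$ ($L{\left(Q \right)} = 3 - \left(\left(Q^{2} - 279 Q\right) + Q\right) = 3 - \left(Q^{2} - 278 Q\right) = 3 - Q^{2} + 278 Q$)
$\frac{1}{L{\left(\frac{123}{95} + \frac{S{\left(9,-8 \right)}}{-47} \right)} + 2433} = \frac{1}{\left(3 - \left(\frac{123}{95} + \frac{9}{-47}\right)^{2} + 278 \left(\frac{123}{95} + \frac{9}{-47}\right)\right) + 2433} = \frac{1}{\left(3 - \left(123 \cdot \frac{1}{95} + 9 \left(- \frac{1}{47}\right)\right)^{2} + 278 \left(123 \cdot \frac{1}{95} + 9 \left(- \frac{1}{47}\right)\right)\right) + 2433} = \frac{1}{\left(3 - \left(\frac{123}{95} - \frac{9}{47}\right)^{2} + 278 \left(\frac{123}{95} - \frac{9}{47}\right)\right) + 2433} = \frac{1}{\left(3 - \left(\frac{4926}{4465}\right)^{2} + 278 \cdot \frac{4926}{4465}\right) + 2433} = \frac{1}{\left(3 - \frac{24265476}{19936225} + \frac{1369428}{4465}\right) + 2433} = \frac{1}{\frac{6150039219}{19936225} + 2433} = \frac{1}{\frac{54654874644}{19936225}} = \frac{19936225}{54654874644}$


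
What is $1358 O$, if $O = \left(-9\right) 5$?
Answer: $-61110$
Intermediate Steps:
$O = -45$
$1358 O = 1358 \left(-45\right) = -61110$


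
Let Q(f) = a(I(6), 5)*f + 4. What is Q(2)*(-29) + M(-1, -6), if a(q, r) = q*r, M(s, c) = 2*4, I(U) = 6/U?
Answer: -398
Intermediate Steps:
M(s, c) = 8
Q(f) = 4 + 5*f (Q(f) = ((6/6)*5)*f + 4 = ((6*(1/6))*5)*f + 4 = (1*5)*f + 4 = 5*f + 4 = 4 + 5*f)
Q(2)*(-29) + M(-1, -6) = (4 + 5*2)*(-29) + 8 = (4 + 10)*(-29) + 8 = 14*(-29) + 8 = -406 + 8 = -398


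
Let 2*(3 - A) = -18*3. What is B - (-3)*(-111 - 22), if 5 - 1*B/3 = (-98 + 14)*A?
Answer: 7176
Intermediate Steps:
A = 30 (A = 3 - (-9)*3 = 3 - 1/2*(-54) = 3 + 27 = 30)
B = 7575 (B = 15 - 3*(-98 + 14)*30 = 15 - (-252)*30 = 15 - 3*(-2520) = 15 + 7560 = 7575)
B - (-3)*(-111 - 22) = 7575 - (-3)*(-111 - 22) = 7575 - (-3)*(-133) = 7575 - 1*399 = 7575 - 399 = 7176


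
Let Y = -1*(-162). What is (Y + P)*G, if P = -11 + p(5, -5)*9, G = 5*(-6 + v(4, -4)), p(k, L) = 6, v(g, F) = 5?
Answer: -1025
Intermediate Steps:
G = -5 (G = 5*(-6 + 5) = 5*(-1) = -5)
P = 43 (P = -11 + 6*9 = -11 + 54 = 43)
Y = 162
(Y + P)*G = (162 + 43)*(-5) = 205*(-5) = -1025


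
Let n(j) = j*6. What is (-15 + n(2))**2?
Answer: 9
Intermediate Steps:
n(j) = 6*j
(-15 + n(2))**2 = (-15 + 6*2)**2 = (-15 + 12)**2 = (-3)**2 = 9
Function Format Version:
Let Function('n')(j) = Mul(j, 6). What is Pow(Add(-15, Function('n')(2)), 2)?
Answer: 9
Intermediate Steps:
Function('n')(j) = Mul(6, j)
Pow(Add(-15, Function('n')(2)), 2) = Pow(Add(-15, Mul(6, 2)), 2) = Pow(Add(-15, 12), 2) = Pow(-3, 2) = 9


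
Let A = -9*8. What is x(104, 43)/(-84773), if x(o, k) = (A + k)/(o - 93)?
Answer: 29/932503 ≈ 3.1099e-5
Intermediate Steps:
A = -72
x(o, k) = (-72 + k)/(-93 + o) (x(o, k) = (-72 + k)/(o - 93) = (-72 + k)/(-93 + o))
x(104, 43)/(-84773) = ((-72 + 43)/(-93 + 104))/(-84773) = (-29/11)*(-1/84773) = ((1/11)*(-29))*(-1/84773) = -29/11*(-1/84773) = 29/932503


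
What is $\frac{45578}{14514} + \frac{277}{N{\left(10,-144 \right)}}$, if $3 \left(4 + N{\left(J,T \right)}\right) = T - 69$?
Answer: $- \frac{33446}{60475} \approx -0.55305$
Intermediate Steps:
$N{\left(J,T \right)} = -27 + \frac{T}{3}$ ($N{\left(J,T \right)} = -4 + \frac{T - 69}{3} = -4 + \frac{-69 + T}{3} = -4 + \left(-23 + \frac{T}{3}\right) = -27 + \frac{T}{3}$)
$\frac{45578}{14514} + \frac{277}{N{\left(10,-144 \right)}} = \frac{45578}{14514} + \frac{277}{-27 + \frac{1}{3} \left(-144\right)} = 45578 \cdot \frac{1}{14514} + \frac{277}{-27 - 48} = \frac{22789}{7257} + \frac{277}{-75} = \frac{22789}{7257} + 277 \left(- \frac{1}{75}\right) = \frac{22789}{7257} - \frac{277}{75} = - \frac{33446}{60475}$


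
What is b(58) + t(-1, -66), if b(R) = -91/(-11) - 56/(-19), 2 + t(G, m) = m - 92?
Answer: -31095/209 ≈ -148.78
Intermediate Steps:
t(G, m) = -94 + m (t(G, m) = -2 + (m - 92) = -2 + (-92 + m) = -94 + m)
b(R) = 2345/209 (b(R) = -91*(-1/11) - 56*(-1/19) = 91/11 + 56/19 = 2345/209)
b(58) + t(-1, -66) = 2345/209 + (-94 - 66) = 2345/209 - 160 = -31095/209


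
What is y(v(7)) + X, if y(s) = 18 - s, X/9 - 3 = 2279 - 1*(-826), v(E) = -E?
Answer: 27997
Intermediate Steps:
X = 27972 (X = 27 + 9*(2279 - 1*(-826)) = 27 + 9*(2279 + 826) = 27 + 9*3105 = 27 + 27945 = 27972)
y(v(7)) + X = (18 - (-1)*7) + 27972 = (18 - 1*(-7)) + 27972 = (18 + 7) + 27972 = 25 + 27972 = 27997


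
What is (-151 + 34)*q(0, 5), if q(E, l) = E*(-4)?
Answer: 0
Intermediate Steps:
q(E, l) = -4*E
(-151 + 34)*q(0, 5) = (-151 + 34)*(-4*0) = -117*0 = 0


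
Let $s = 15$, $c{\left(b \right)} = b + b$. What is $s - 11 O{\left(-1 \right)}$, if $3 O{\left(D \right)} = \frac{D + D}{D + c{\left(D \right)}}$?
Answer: $\frac{113}{9} \approx 12.556$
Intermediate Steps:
$c{\left(b \right)} = 2 b$
$O{\left(D \right)} = \frac{2}{9}$ ($O{\left(D \right)} = \frac{\left(D + D\right) \frac{1}{D + 2 D}}{3} = \frac{2 D \frac{1}{3 D}}{3} = \frac{1}{3} \cdot \frac{2}{3} = \frac{2}{9}$)
$s - 11 O{\left(-1 \right)} = 15 - \frac{22}{9} = \frac{113}{9}$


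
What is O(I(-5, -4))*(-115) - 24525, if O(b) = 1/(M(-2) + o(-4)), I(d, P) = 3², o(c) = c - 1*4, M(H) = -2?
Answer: -49027/2 ≈ -24514.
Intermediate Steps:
o(c) = -4 + c (o(c) = c - 4 = -4 + c)
I(d, P) = 9
O(b) = -⅒ (O(b) = 1/(-2 + (-4 - 4)) = 1/(-2 - 8) = 1/(-10) = -⅒)
O(I(-5, -4))*(-115) - 24525 = -⅒*(-115) - 24525 = 23/2 - 24525 = -49027/2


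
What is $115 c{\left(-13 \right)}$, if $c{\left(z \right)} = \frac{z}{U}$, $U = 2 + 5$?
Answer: $- \frac{1495}{7} \approx -213.57$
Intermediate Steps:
$U = 7$
$c{\left(z \right)} = \frac{z}{7}$
$115 c{\left(-13 \right)} = 115 \cdot \frac{1}{7} \left(-13\right) = 115 \left(- \frac{13}{7}\right) = - \frac{1495}{7}$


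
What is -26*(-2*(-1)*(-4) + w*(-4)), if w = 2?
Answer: 416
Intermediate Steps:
-26*(-2*(-1)*(-4) + w*(-4)) = -26*(-2*(-1)*(-4) + 2*(-4)) = -26*(2*(-4) - 8) = -26*(-8 - 8) = -26*(-16) = 416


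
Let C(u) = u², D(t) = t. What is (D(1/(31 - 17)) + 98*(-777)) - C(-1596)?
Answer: -36727067/14 ≈ -2.6234e+6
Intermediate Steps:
(D(1/(31 - 17)) + 98*(-777)) - C(-1596) = (1/(31 - 17) + 98*(-777)) - 1*(-1596)² = (1/14 - 76146) - 1*2547216 = (1/14 - 76146) - 2547216 = -1066043/14 - 2547216 = -36727067/14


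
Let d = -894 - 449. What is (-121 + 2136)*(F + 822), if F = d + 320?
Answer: -405015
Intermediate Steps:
d = -1343
F = -1023 (F = -1343 + 320 = -1023)
(-121 + 2136)*(F + 822) = (-121 + 2136)*(-1023 + 822) = 2015*(-201) = -405015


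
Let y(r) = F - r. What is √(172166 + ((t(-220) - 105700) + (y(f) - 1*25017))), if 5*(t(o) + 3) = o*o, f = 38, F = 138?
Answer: √51226 ≈ 226.33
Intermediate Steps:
y(r) = 138 - r
t(o) = -3 + o²/5 (t(o) = -3 + (o*o)/5 = -3 + o²/5)
√(172166 + ((t(-220) - 105700) + (y(f) - 1*25017))) = √(172166 + (((-3 + (⅕)*(-220)²) - 105700) + ((138 - 1*38) - 1*25017))) = √(172166 + (((-3 + (⅕)*48400) - 105700) + ((138 - 38) - 25017))) = √(172166 + (((-3 + 9680) - 105700) + (100 - 25017))) = √(172166 + ((9677 - 105700) - 24917)) = √(172166 + (-96023 - 24917)) = √(172166 - 120940) = √51226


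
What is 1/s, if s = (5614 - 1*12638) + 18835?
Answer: 1/11811 ≈ 8.4667e-5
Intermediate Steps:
s = 11811 (s = (5614 - 12638) + 18835 = -7024 + 18835 = 11811)
1/s = 1/11811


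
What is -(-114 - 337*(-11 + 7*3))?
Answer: 3484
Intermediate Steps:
-(-114 - 337*(-11 + 7*3)) = -(-114 - 337*(-11 + 21)) = -(-114 - 337*10) = -(-114 - 3370) = -1*(-3484) = 3484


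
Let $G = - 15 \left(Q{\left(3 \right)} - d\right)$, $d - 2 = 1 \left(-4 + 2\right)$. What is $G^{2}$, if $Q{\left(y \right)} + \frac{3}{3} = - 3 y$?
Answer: $22500$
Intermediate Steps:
$Q{\left(y \right)} = -1 - 3 y$
$d = 0$ ($d = 2 + 1 \left(-4 + 2\right) = 2 + 1 \left(-2\right) = 2 - 2 = 0$)
$G = 150$ ($G = - 15 \left(\left(-1 - 9\right) - 0\right) = - 15 \left(\left(-1 - 9\right) + 0\right) = - 15 \left(-10 + 0\right) = \left(-15\right) \left(-10\right) = 150$)
$G^{2} = 150^{2} = 22500$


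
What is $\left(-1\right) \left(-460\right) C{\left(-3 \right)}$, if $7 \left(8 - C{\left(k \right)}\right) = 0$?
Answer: $3680$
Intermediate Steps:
$C{\left(k \right)} = 8$ ($C{\left(k \right)} = 8 - 0 = 8 + 0 = 8$)
$\left(-1\right) \left(-460\right) C{\left(-3 \right)} = \left(-1\right) \left(-460\right) 8 = 460 \cdot 8 = 3680$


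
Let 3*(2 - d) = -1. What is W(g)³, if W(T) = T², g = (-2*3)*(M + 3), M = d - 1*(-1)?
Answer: 3010936384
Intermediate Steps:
d = 7/3 (d = 2 - ⅓*(-1) = 2 + ⅓ = 7/3 ≈ 2.3333)
M = 10/3 (M = 7/3 - 1*(-1) = 7/3 + 1 = 10/3 ≈ 3.3333)
g = -38 (g = (-2*3)*(10/3 + 3) = -6*19/3 = -38)
W(g)³ = ((-38)²)³ = 1444³ = 3010936384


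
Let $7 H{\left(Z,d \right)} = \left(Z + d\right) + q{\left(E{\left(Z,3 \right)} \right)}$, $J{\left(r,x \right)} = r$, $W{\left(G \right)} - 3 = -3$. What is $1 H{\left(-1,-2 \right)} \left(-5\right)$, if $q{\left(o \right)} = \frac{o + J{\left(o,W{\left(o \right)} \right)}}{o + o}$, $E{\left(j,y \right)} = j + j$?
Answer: $\frac{10}{7} \approx 1.4286$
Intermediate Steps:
$W{\left(G \right)} = 0$ ($W{\left(G \right)} = 3 - 3 = 0$)
$E{\left(j,y \right)} = 2 j$
$q{\left(o \right)} = 1$ ($q{\left(o \right)} = \frac{o + o}{o + o} = \frac{2 o}{2 o} = 2 o \frac{1}{2 o} = 1$)
$H{\left(Z,d \right)} = \frac{1}{7} + \frac{Z}{7} + \frac{d}{7}$ ($H{\left(Z,d \right)} = \frac{\left(Z + d\right) + 1}{7} = \frac{1 + Z + d}{7} = \frac{1}{7} + \frac{Z}{7} + \frac{d}{7}$)
$1 H{\left(-1,-2 \right)} \left(-5\right) = 1 \left(\frac{1}{7} + \frac{1}{7} \left(-1\right) + \frac{1}{7} \left(-2\right)\right) \left(-5\right) = 1 \left(\frac{1}{7} - \frac{1}{7} - \frac{2}{7}\right) \left(-5\right) = 1 \left(- \frac{2}{7}\right) \left(-5\right) = \left(- \frac{2}{7}\right) \left(-5\right) = \frac{10}{7}$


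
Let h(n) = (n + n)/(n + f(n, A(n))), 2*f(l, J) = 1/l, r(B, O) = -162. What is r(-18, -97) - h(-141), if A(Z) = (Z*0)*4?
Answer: -6521130/39763 ≈ -164.00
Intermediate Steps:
A(Z) = 0 (A(Z) = 0*4 = 0)
f(l, J) = 1/(2*l)
h(n) = 2*n/(n + 1/(2*n)) (h(n) = (n + n)/(n + 1/(2*n)) = (2*n)/(n + 1/(2*n)) = 2*n/(n + 1/(2*n)))
r(-18, -97) - h(-141) = -162 - 4*(-141)**2/(1 + 2*(-141)**2) = -162 - 4*19881/(1 + 2*19881) = -162 - 4*19881/(1 + 39762) = -162 - 4*19881/39763 = -162 - 1*79524/39763 = -162 - 79524/39763 = -6521130/39763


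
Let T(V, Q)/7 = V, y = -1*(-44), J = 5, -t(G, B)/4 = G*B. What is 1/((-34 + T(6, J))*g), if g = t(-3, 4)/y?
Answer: 11/96 ≈ 0.11458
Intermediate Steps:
t(G, B) = -4*B*G (t(G, B) = -4*G*B = -4*B*G)
y = 44
T(V, Q) = 7*V
g = 12/11 (g = -4*4*(-3)/44 = 48*(1/44) = 12/11 ≈ 1.0909)
1/((-34 + T(6, J))*g) = 1/((-34 + 7*6)*(12/11)) = 1/((-34 + 42)*(12/11)) = 1/(8*(12/11)) = 1/(96/11) = 11/96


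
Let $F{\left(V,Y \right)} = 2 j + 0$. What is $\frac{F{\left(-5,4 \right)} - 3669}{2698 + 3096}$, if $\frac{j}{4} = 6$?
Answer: $- \frac{3621}{5794} \approx -0.62496$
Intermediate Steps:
$j = 24$ ($j = 4 \cdot 6 = 24$)
$F{\left(V,Y \right)} = 48$ ($F{\left(V,Y \right)} = 2 \cdot 24 + 0 = 48 + 0 = 48$)
$\frac{F{\left(-5,4 \right)} - 3669}{2698 + 3096} = \frac{48 - 3669}{2698 + 3096} = - \frac{3621}{5794}$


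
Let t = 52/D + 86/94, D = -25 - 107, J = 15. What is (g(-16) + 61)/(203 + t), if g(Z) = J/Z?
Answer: 1490511/5050576 ≈ 0.29512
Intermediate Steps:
D = -132
t = 808/1551 (t = 52/(-132) + 86/94 = 52*(-1/132) + 86*(1/94) = -13/33 + 43/47 = 808/1551 ≈ 0.52095)
g(Z) = 15/Z
(g(-16) + 61)/(203 + t) = (15/(-16) + 61)/(203 + 808/1551) = (15*(-1/16) + 61)/(315661/1551) = (-15/16 + 61)*(1551/315661) = (961/16)*(1551/315661) = 1490511/5050576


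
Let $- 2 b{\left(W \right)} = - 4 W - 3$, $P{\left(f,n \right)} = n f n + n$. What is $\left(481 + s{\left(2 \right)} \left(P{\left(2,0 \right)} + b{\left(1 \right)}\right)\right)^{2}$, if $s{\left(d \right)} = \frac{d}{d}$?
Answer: $\frac{938961}{4} \approx 2.3474 \cdot 10^{5}$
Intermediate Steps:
$s{\left(d \right)} = 1$
$P{\left(f,n \right)} = n + f n^{2}$ ($P{\left(f,n \right)} = f n n + n = f n^{2} + n = n + f n^{2}$)
$b{\left(W \right)} = \frac{3}{2} + 2 W$ ($b{\left(W \right)} = - \frac{- 4 W - 3}{2} = - \frac{-3 - 4 W}{2} = \frac{3}{2} + 2 W$)
$\left(481 + s{\left(2 \right)} \left(P{\left(2,0 \right)} + b{\left(1 \right)}\right)\right)^{2} = \left(481 + 1 \left(0 \left(1 + 2 \cdot 0\right) + \left(\frac{3}{2} + 2 \cdot 1\right)\right)\right)^{2} = \left(481 + 1 \left(0 \left(1 + 0\right) + \left(\frac{3}{2} + 2\right)\right)\right)^{2} = \left(481 + 1 \left(0 \cdot 1 + \frac{7}{2}\right)\right)^{2} = \left(481 + 1 \left(0 + \frac{7}{2}\right)\right)^{2} = \left(481 + 1 \cdot \frac{7}{2}\right)^{2} = \left(481 + \frac{7}{2}\right)^{2} = \left(\frac{969}{2}\right)^{2} = \frac{938961}{4}$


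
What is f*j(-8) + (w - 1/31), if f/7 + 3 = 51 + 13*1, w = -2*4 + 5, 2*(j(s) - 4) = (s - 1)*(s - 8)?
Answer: 1005918/31 ≈ 32449.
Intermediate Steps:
j(s) = 4 + (-1 + s)*(-8 + s)/2 (j(s) = 4 + ((s - 1)*(s - 8))/2 = 4 + ((-1 + s)*(-8 + s))/2 = 4 + (-1 + s)*(-8 + s)/2)
w = -3 (w = -8 + 5 = -3)
f = 427 (f = -21 + 7*(51 + 13*1) = -21 + 7*(51 + 13) = -21 + 7*64 = -21 + 448 = 427)
f*j(-8) + (w - 1/31) = 427*(8 + (1/2)*(-8)**2 - 9/2*(-8)) + (-3 - 1/31) = 427*(8 + (1/2)*64 + 36) + (-3 - 1*1/31) = 427*(8 + 32 + 36) + (-3 - 1/31) = 427*76 - 94/31 = 32452 - 94/31 = 1005918/31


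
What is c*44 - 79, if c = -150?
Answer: -6679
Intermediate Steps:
c*44 - 79 = -150*44 - 79 = -6600 - 79 = -6679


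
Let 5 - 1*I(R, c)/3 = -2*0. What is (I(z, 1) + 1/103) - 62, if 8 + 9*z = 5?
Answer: -4840/103 ≈ -46.990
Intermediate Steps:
z = -⅓ (z = -8/9 + (⅑)*5 = -8/9 + 5/9 = -⅓ ≈ -0.33333)
I(R, c) = 15 (I(R, c) = 15 - (-6)*0 = 15 - 3*0 = 15 + 0 = 15)
(I(z, 1) + 1/103) - 62 = (15 + 1/103) - 62 = 1546/103 - 62 = -4840/103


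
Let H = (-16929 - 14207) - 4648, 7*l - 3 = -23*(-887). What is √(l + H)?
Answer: 2*I*√402647/7 ≈ 181.3*I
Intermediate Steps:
l = 20404/7 (l = 3/7 + (-23*(-887))/7 = 3/7 + (⅐)*20401 = 3/7 + 20401/7 = 20404/7 ≈ 2914.9)
H = -35784 (H = -31136 - 4648 = -35784)
√(l + H) = √(20404/7 - 35784) = √(-230084/7) = 2*I*√402647/7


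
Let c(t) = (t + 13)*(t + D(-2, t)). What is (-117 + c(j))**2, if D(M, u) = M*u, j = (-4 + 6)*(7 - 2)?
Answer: 120409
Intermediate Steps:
j = 10 (j = 2*5 = 10)
c(t) = -t*(13 + t) (c(t) = (t + 13)*(t - 2*t) = (13 + t)*(-t) = -t*(13 + t))
(-117 + c(j))**2 = (-117 + 10*(-13 - 1*10))**2 = (-117 + 10*(-13 - 10))**2 = (-117 + 10*(-23))**2 = (-117 - 230)**2 = (-347)**2 = 120409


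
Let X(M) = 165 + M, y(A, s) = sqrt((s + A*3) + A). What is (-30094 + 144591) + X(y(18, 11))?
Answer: 114662 + sqrt(83) ≈ 1.1467e+5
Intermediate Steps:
y(A, s) = sqrt(s + 4*A) (y(A, s) = sqrt((s + 3*A) + A) = sqrt(s + 4*A))
(-30094 + 144591) + X(y(18, 11)) = (-30094 + 144591) + (165 + sqrt(11 + 4*18)) = 114497 + (165 + sqrt(11 + 72)) = 114497 + (165 + sqrt(83)) = 114662 + sqrt(83)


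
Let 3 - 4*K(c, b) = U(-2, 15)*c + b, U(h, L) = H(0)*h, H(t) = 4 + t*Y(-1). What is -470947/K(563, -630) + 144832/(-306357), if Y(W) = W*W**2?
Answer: -577855642300/1573755909 ≈ -367.18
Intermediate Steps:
Y(W) = W**3
H(t) = 4 - t (H(t) = 4 + t*(-1)**3 = 4 + t*(-1) = 4 - t)
U(h, L) = 4*h (U(h, L) = (4 - 1*0)*h = (4 + 0)*h = 4*h)
K(c, b) = 3/4 + 2*c - b/4 (K(c, b) = 3/4 - ((4*(-2))*c + b)/4 = 3/4 - (-8*c + b)/4 = 3/4 - (b - 8*c)/4 = 3/4 + (2*c - b/4) = 3/4 + 2*c - b/4)
-470947/K(563, -630) + 144832/(-306357) = -470947/(3/4 + 2*563 - 1/4*(-630)) + 144832/(-306357) = -470947/(3/4 + 1126 + 315/2) + 144832*(-1/306357) = -470947/5137/4 - 144832/306357 = -470947*4/5137 - 144832/306357 = -1883788/5137 - 144832/306357 = -577855642300/1573755909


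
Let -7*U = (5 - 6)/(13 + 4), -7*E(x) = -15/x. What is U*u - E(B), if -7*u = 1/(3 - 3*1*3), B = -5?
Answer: 2143/4998 ≈ 0.42877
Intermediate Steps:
E(x) = 15/(7*x) (E(x) = -(-15)/(7*x) = 15/(7*x))
u = 1/42 (u = -1/(7*(3 - 3*1*3)) = -1/(7*(3 - 3*3)) = -1/(7*(3 - 9)) = -1/7/(-6) = -1/7*(-1/6) = 1/42 ≈ 0.023810)
U = 1/119 (U = -(5 - 6)/(7*(13 + 4)) = -(-1)/(7*17) = -1/7*(-1/17) = 1/119 ≈ 0.0084034)
U*u - E(B) = (1/119)*(1/42) - 15/(7*(-5)) = 1/4998 - 15*(-1)/(7*5) = 1/4998 - 1*(-3/7) = 1/4998 + 3/7 = 2143/4998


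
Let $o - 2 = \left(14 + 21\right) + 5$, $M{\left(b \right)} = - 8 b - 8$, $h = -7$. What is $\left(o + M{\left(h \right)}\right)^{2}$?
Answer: $8100$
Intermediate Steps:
$M{\left(b \right)} = -8 - 8 b$
$o = 42$ ($o = 2 + \left(\left(14 + 21\right) + 5\right) = 2 + \left(35 + 5\right) = 2 + 40 = 42$)
$\left(o + M{\left(h \right)}\right)^{2} = \left(42 - -48\right)^{2} = \left(42 + \left(-8 + 56\right)\right)^{2} = \left(42 + 48\right)^{2} = 90^{2} = 8100$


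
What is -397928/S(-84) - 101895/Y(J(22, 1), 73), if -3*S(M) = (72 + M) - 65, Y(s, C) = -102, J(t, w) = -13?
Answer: -37973351/2618 ≈ -14505.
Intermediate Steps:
S(M) = -7/3 - M/3 (S(M) = -((72 + M) - 65)/3 = -(7 + M)/3 = -7/3 - M/3)
-397928/S(-84) - 101895/Y(J(22, 1), 73) = -397928/(-7/3 - ⅓*(-84)) - 101895/(-102) = -397928/(-7/3 + 28) - 101895*(-1/102) = -397928/77/3 + 33965/34 = -397928*3/77 + 33965/34 = -1193784/77 + 33965/34 = -37973351/2618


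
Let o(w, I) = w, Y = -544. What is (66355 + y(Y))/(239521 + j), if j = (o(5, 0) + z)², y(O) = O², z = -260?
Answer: 362291/304546 ≈ 1.1896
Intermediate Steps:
j = 65025 (j = (5 - 260)² = (-255)² = 65025)
(66355 + y(Y))/(239521 + j) = (66355 + (-544)²)/(239521 + 65025) = (66355 + 295936)/304546 = 362291*(1/304546) = 362291/304546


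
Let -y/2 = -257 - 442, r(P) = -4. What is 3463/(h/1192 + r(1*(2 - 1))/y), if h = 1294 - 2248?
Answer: -1442699652/334615 ≈ -4311.5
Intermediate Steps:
h = -954
y = 1398 (y = -2*(-257 - 442) = -2*(-699) = 1398)
3463/(h/1192 + r(1*(2 - 1))/y) = 3463/(-954/1192 - 4/1398) = 3463/(-954*1/1192 - 4*1/1398) = 3463/(-477/596 - 2/699) = 3463/(-334615/416604) = 3463*(-416604/334615) = -1442699652/334615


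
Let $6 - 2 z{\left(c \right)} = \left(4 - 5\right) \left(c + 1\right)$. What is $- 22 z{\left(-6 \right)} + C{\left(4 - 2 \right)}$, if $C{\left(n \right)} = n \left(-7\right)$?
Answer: $-25$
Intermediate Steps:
$C{\left(n \right)} = - 7 n$
$z{\left(c \right)} = \frac{7}{2} + \frac{c}{2}$ ($z{\left(c \right)} = 3 - \frac{\left(4 - 5\right) \left(c + 1\right)}{2} = 3 - \frac{\left(-1\right) \left(1 + c\right)}{2} = 3 - \frac{-1 - c}{2} = 3 + \left(\frac{1}{2} + \frac{c}{2}\right) = \frac{7}{2} + \frac{c}{2}$)
$- 22 z{\left(-6 \right)} + C{\left(4 - 2 \right)} = - 22 \left(\frac{7}{2} + \frac{1}{2} \left(-6\right)\right) - 7 \left(4 - 2\right) = - 22 \left(\frac{7}{2} - 3\right) - 7 \left(4 - 2\right) = \left(-22\right) \frac{1}{2} - 14 = -11 - 14 = -25$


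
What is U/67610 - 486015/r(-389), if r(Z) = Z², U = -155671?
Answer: -56415765541/10230812810 ≈ -5.5143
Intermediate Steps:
U/67610 - 486015/r(-389) = -155671/67610 - 486015/((-389)²) = -155671*1/67610 - 486015/151321 = -155671/67610 - 486015*1/151321 = -155671/67610 - 486015/151321 = -56415765541/10230812810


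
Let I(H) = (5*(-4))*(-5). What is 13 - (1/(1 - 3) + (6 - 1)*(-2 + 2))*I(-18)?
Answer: 63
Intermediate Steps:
I(H) = 100 (I(H) = -20*(-5) = 100)
13 - (1/(1 - 3) + (6 - 1)*(-2 + 2))*I(-18) = 13 - (1/(1 - 3) + (6 - 1)*(-2 + 2))*100 = 13 - (1/(-2) + 5*0)*100 = 13 - (-½ + 0)*100 = 13 - (-1)*100/2 = 13 - 1*(-50) = 13 + 50 = 63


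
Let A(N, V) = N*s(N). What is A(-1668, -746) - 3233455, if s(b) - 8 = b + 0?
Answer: -464575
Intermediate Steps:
s(b) = 8 + b (s(b) = 8 + (b + 0) = 8 + b)
A(N, V) = N*(8 + N)
A(-1668, -746) - 3233455 = -1668*(8 - 1668) - 3233455 = -1668*(-1660) - 3233455 = 2768880 - 3233455 = -464575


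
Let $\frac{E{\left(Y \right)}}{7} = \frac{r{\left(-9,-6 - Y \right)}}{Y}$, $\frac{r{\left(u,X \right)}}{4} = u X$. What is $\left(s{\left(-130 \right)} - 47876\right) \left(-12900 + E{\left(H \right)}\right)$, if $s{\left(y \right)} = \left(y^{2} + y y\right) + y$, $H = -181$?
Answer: $\frac{32543104800}{181} \approx 1.798 \cdot 10^{8}$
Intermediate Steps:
$r{\left(u,X \right)} = 4 X u$ ($r{\left(u,X \right)} = 4 u X = 4 X u$)
$s{\left(y \right)} = y + 2 y^{2}$ ($s{\left(y \right)} = \left(y^{2} + y^{2}\right) + y = 2 y^{2} + y = y + 2 y^{2}$)
$E{\left(Y \right)} = \frac{7 \left(216 + 36 Y\right)}{Y}$ ($E{\left(Y \right)} = 7 \frac{4 \left(-6 - Y\right) \left(-9\right)}{Y} = 7 \frac{216 + 36 Y}{Y} = \frac{7 \left(216 + 36 Y\right)}{Y}$)
$\left(s{\left(-130 \right)} - 47876\right) \left(-12900 + E{\left(H \right)}\right) = \left(- 130 \left(1 + 2 \left(-130\right)\right) - 47876\right) \left(-12900 + \left(252 + \frac{1512}{-181}\right)\right) = \left(- 130 \left(1 - 260\right) - 47876\right) \left(-12900 + \left(252 + 1512 \left(- \frac{1}{181}\right)\right)\right) = \left(\left(-130\right) \left(-259\right) - 47876\right) \left(-12900 + \left(252 - \frac{1512}{181}\right)\right) = \left(33670 - 47876\right) \left(-12900 + \frac{44100}{181}\right) = \left(-14206\right) \left(- \frac{2290800}{181}\right) = \frac{32543104800}{181}$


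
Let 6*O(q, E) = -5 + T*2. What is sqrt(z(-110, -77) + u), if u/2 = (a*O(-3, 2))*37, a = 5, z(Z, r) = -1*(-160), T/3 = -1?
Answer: I*sqrt(4665)/3 ≈ 22.767*I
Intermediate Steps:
T = -3 (T = 3*(-1) = -3)
z(Z, r) = 160
O(q, E) = -11/6 (O(q, E) = (-5 - 3*2)/6 = (-5 - 6)/6 = (1/6)*(-11) = -11/6)
u = -2035/3 (u = 2*((5*(-11/6))*37) = 2*(-55/6*37) = 2*(-2035/6) = -2035/3 ≈ -678.33)
sqrt(z(-110, -77) + u) = sqrt(160 - 2035/3) = sqrt(-1555/3) = I*sqrt(4665)/3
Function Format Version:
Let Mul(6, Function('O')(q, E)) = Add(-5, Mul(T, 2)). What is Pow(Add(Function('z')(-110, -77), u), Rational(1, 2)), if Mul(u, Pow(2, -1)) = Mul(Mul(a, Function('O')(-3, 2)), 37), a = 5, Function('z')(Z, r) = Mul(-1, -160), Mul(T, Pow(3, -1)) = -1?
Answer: Mul(Rational(1, 3), I, Pow(4665, Rational(1, 2))) ≈ Mul(22.767, I)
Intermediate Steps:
T = -3 (T = Mul(3, -1) = -3)
Function('z')(Z, r) = 160
Function('O')(q, E) = Rational(-11, 6) (Function('O')(q, E) = Mul(Rational(1, 6), Add(-5, Mul(-3, 2))) = Mul(Rational(1, 6), Add(-5, -6)) = Mul(Rational(1, 6), -11) = Rational(-11, 6))
u = Rational(-2035, 3) (u = Mul(2, Mul(Mul(5, Rational(-11, 6)), 37)) = Mul(2, Mul(Rational(-55, 6), 37)) = Mul(2, Rational(-2035, 6)) = Rational(-2035, 3) ≈ -678.33)
Pow(Add(Function('z')(-110, -77), u), Rational(1, 2)) = Pow(Add(160, Rational(-2035, 3)), Rational(1, 2)) = Pow(Rational(-1555, 3), Rational(1, 2)) = Mul(Rational(1, 3), I, Pow(4665, Rational(1, 2)))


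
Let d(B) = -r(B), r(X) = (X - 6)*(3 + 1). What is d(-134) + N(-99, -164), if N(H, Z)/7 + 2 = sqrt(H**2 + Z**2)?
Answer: 546 + 7*sqrt(36697) ≈ 1887.0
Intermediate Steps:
r(X) = -24 + 4*X (r(X) = (-6 + X)*4 = -24 + 4*X)
N(H, Z) = -14 + 7*sqrt(H**2 + Z**2)
d(B) = 24 - 4*B (d(B) = -(-24 + 4*B) = 24 - 4*B)
d(-134) + N(-99, -164) = (24 - 4*(-134)) + (-14 + 7*sqrt((-99)**2 + (-164)**2)) = (24 + 536) + (-14 + 7*sqrt(9801 + 26896)) = 560 + (-14 + 7*sqrt(36697)) = 546 + 7*sqrt(36697)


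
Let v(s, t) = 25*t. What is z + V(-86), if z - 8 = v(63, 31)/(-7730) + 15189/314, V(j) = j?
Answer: -3607777/121361 ≈ -29.728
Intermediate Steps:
z = 6829269/121361 (z = 8 + ((25*31)/(-7730) + 15189/314) = 8 + (775*(-1/7730) + 15189*(1/314)) = 8 + (-155/1546 + 15189/314) = 8 + 5858381/121361 = 6829269/121361 ≈ 56.272)
z + V(-86) = 6829269/121361 - 86 = -3607777/121361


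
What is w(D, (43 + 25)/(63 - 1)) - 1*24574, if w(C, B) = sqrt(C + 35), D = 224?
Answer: -24574 + sqrt(259) ≈ -24558.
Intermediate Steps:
w(C, B) = sqrt(35 + C)
w(D, (43 + 25)/(63 - 1)) - 1*24574 = sqrt(35 + 224) - 1*24574 = sqrt(259) - 24574 = -24574 + sqrt(259)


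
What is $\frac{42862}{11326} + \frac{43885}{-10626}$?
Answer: $- \frac{2970707}{8596434} \approx -0.34557$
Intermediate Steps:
$\frac{42862}{11326} + \frac{43885}{-10626} = 42862 \cdot \frac{1}{11326} + 43885 \left(- \frac{1}{10626}\right) = \frac{21431}{5663} - \frac{43885}{10626} = - \frac{2970707}{8596434}$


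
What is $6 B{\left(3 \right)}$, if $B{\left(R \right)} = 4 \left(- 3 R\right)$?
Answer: $-216$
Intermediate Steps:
$B{\left(R \right)} = - 12 R$
$6 B{\left(3 \right)} = 6 \left(\left(-12\right) 3\right) = 6 \left(-36\right) = -216$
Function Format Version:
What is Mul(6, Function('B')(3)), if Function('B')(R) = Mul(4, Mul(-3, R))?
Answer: -216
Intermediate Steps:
Function('B')(R) = Mul(-12, R)
Mul(6, Function('B')(3)) = Mul(6, Mul(-12, 3)) = Mul(6, -36) = -216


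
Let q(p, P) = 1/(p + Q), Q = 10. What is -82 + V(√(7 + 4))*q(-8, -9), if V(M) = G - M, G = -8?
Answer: -86 - √11/2 ≈ -87.658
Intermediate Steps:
q(p, P) = 1/(10 + p) (q(p, P) = 1/(p + 10) = 1/(10 + p))
V(M) = -8 - M
-82 + V(√(7 + 4))*q(-8, -9) = -82 + (-8 - √(7 + 4))/(10 - 8) = -82 + (-8 - √11)/2 = -82 + (-8 - √11)*(½) = -82 + (-4 - √11/2) = -86 - √11/2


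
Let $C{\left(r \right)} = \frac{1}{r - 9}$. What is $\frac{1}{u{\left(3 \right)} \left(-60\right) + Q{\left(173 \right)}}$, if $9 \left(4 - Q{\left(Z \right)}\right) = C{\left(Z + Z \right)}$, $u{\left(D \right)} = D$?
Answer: $- \frac{3033}{533809} \approx -0.0056818$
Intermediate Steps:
$C{\left(r \right)} = \frac{1}{-9 + r}$
$Q{\left(Z \right)} = 4 - \frac{1}{9 \left(-9 + 2 Z\right)}$ ($Q{\left(Z \right)} = 4 - \frac{1}{9 \left(-9 + \left(Z + Z\right)\right)} = 4 - \frac{1}{9 \left(-9 + 2 Z\right)}$)
$\frac{1}{u{\left(3 \right)} \left(-60\right) + Q{\left(173 \right)}} = \frac{1}{3 \left(-60\right) + \frac{-325 + 72 \cdot 173}{9 \left(-9 + 2 \cdot 173\right)}} = \frac{1}{-180 + \frac{-325 + 12456}{9 \left(-9 + 346\right)}} = \frac{1}{-180 + \frac{1}{9} \cdot \frac{1}{337} \cdot 12131} = \frac{1}{-180 + \frac{12131}{3033}} = \frac{1}{- \frac{533809}{3033}} = - \frac{3033}{533809}$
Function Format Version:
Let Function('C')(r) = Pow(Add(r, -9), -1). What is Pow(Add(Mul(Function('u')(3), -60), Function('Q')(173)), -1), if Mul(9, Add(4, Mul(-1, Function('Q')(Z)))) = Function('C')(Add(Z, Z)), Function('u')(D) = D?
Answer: Rational(-3033, 533809) ≈ -0.0056818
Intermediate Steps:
Function('C')(r) = Pow(Add(-9, r), -1)
Function('Q')(Z) = Add(4, Mul(Rational(-1, 9), Pow(Add(-9, Mul(2, Z)), -1))) (Function('Q')(Z) = Add(4, Mul(Rational(-1, 9), Pow(Add(-9, Add(Z, Z)), -1))) = Add(4, Mul(Rational(-1, 9), Pow(Add(-9, Mul(2, Z)), -1))))
Pow(Add(Mul(Function('u')(3), -60), Function('Q')(173)), -1) = Pow(Add(Mul(3, -60), Mul(Rational(1, 9), Pow(Add(-9, Mul(2, 173)), -1), Add(-325, Mul(72, 173)))), -1) = Pow(Add(-180, Mul(Rational(1, 9), Pow(Add(-9, 346), -1), Add(-325, 12456))), -1) = Pow(Add(-180, Mul(Rational(1, 9), Pow(337, -1), 12131)), -1) = Pow(Add(-180, Mul(Rational(1, 9), Rational(1, 337), 12131)), -1) = Pow(Add(-180, Rational(12131, 3033)), -1) = Pow(Rational(-533809, 3033), -1) = Rational(-3033, 533809)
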